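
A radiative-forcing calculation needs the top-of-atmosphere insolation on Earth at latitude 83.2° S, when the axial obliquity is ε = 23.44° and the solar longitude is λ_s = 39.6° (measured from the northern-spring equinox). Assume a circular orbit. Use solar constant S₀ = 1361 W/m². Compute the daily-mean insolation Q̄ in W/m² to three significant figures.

Q̄ ≈ 0.00 W/m²

Solar declination: sin δ = sin ε · sin λ_s = sin 23.44° × sin 39.6° = 0.25356, so δ = +14.688°.
cos H₀ = −tan(-83.2°) tan(+14.688°) = 2.1983 ≥ 1 ⇒ polar night, H₀ = 0 and Q̄ = 0.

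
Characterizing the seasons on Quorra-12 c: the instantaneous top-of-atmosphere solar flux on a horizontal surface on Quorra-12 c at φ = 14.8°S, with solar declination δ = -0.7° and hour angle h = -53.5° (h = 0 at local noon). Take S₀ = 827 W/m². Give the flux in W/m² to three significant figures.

478 W/m²

cos θ_z = sin φ sin δ + cos φ cos δ cos h = 0.003121 + 0.575046 = 0.578167.
Flux = S₀ · cos θ_z = 827 × 0.578167 = 478.1 W/m².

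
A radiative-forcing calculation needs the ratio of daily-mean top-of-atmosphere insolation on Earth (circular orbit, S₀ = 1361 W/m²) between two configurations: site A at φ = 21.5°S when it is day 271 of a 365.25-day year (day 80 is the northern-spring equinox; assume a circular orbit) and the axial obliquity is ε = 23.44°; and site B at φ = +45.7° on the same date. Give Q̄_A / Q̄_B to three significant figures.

Q̄_A / Q̄_B ≈ 1.52

— Configuration A (φ=-21.5°):
Solar longitude: λ_s = 360° × (271 − 80)/365.25 = 188.255°.
sin δ = sin 23.44° × sin 188.255° = -0.05711, so δ = -3.274°.
cos H₀ = −tan(-21.5°) tan(-3.274°) = -0.0225, H₀ = 1.5933 rad.
Bracket: H₀ sin φ sin δ + cos φ cos δ sin H₀ = 1.5933×-0.36650×-0.05711 + 0.93042×0.99837×0.99975 = 0.033349 + 0.928671 = 0.962020.
Q̄ = (S₀/π) × [bracket] = (1361/π) × 0.962020 = 416.77 W/m².
— Configuration B (φ=+45.7°):
cos H₀ = −tan(+45.7°) tan(-3.274°) = 0.0586, H₀ = 1.5121 rad.
Bracket: H₀ sin φ sin δ + cos φ cos δ sin H₀ = 1.5121×0.71569×-0.05711 + 0.69842×0.99837×0.99828 = -0.061804 + 0.696082 = 0.634278.
Q̄ = (S₀/π) × [bracket] = (1361/π) × 0.634278 = 274.78 W/m².
Ratio Q̄_A / Q̄_B = 416.77 / 274.78 = 1.517.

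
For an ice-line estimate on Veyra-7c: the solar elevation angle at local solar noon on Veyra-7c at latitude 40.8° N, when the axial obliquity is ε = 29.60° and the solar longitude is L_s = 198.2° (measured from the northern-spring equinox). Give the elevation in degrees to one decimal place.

Solar declination: sin δ = sin ε · sin L_s = sin 29.60° × sin 198.2° = -0.15428, so δ = -8.875°.
At local noon the hour angle is zero, so the zenith angle equals |ϕ − δ| = |+40.8° − (-8.875°)| = 49.675°.
Elevation = 90° − 49.675° = 40.3°.

40.3°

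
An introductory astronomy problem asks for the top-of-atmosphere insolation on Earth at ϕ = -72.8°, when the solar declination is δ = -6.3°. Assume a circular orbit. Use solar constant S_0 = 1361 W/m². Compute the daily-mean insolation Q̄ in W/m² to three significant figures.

Q̄ ≈ 207 W/m²

cos h₀ = −tan(-72.8°) tan(-6.300°) = -0.3566, h₀ = 1.9355 rad.
Bracket: h₀ sin ϕ sin δ + cos ϕ cos δ sin h₀ = 1.9355×-0.95528×-0.10973 + 0.29571×0.99396×0.93424 = 0.202885 + 0.274595 = 0.477480.
Q̄ = (S_0/π) × [bracket] = (1361/π) × 0.477480 = 206.9 W/m².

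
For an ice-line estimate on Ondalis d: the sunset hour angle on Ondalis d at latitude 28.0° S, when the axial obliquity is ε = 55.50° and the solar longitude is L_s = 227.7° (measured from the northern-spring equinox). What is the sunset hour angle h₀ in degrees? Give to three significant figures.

Solar declination: sin δ = sin ε · sin L_s = sin 55.50° × sin 227.7° = -0.60955, so δ = -37.557°.
cos h₀ = −tan ϕ · tan δ = −tan(-28.0°) × tan(-37.557°) = -0.4088, so h₀ = 1.9920 rad = 114.13°.

h₀ = 114°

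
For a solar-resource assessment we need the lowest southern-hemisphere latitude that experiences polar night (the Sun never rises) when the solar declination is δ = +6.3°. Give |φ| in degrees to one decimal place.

|φ| = 83.7°

Polar night requires cos H₀ = −tan φ tan δ ≥ 1, i.e. tan φ tan δ ≤ −1.
The boundary is |tan φ| · |tan δ| = 1, so |φ| = 90° − |δ| = 90° − 6.3° = 83.7° in the southern hemisphere.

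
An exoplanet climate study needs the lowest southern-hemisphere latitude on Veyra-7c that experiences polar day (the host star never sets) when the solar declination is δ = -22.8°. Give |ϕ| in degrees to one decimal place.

|ϕ| = 67.2°

Polar day requires cos h₀ = −tan ϕ tan δ ≤ −1, i.e. tan ϕ tan δ ≥ 1.
The boundary is |tan ϕ| · |tan δ| = 1, so |ϕ| = 90° − |δ| = 90° − 22.8° = 67.2° in the southern hemisphere.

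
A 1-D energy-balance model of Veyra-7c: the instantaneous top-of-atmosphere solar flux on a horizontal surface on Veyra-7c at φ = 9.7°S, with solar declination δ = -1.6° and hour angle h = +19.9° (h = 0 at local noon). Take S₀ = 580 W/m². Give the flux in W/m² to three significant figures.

540 W/m²

cos θ_z = sin φ sin δ + cos φ cos δ cos h = 0.004704 + 0.926484 = 0.931188.
Flux = S₀ · cos θ_z = 580 × 0.931188 = 540.1 W/m².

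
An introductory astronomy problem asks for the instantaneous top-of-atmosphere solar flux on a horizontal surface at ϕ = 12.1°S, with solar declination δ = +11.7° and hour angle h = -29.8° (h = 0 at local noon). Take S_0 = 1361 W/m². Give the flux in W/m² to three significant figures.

cos θ_z = sin ϕ sin δ + cos ϕ cos δ cos h = -0.042508 + 0.830857 = 0.788349.
Flux = S_0 · cos θ_z = 1361 × 0.788349 = 1073 W/m².

1.07e+03 W/m²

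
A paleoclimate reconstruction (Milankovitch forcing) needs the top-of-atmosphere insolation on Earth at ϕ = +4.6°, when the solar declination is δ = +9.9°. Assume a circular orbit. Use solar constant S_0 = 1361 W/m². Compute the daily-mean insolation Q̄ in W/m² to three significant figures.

Q̄ ≈ 435 W/m²

cos h₀ = −tan(+4.6°) tan(+9.900°) = -0.0140, h₀ = 1.5848 rad.
Bracket: h₀ sin ϕ sin δ + cos ϕ cos δ sin h₀ = 1.5848×0.08020×0.17193 + 0.99678×0.98511×0.99990 = 0.021852 + 0.981840 = 1.003692.
Q̄ = (S_0/π) × [bracket] = (1361/π) × 1.003692 = 434.8 W/m².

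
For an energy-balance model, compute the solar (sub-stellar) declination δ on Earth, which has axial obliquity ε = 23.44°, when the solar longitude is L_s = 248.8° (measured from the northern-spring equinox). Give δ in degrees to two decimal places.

δ = -21.77°

sin δ = sin ε · sin L_s = sin 23.44° × sin 248.8° = -0.370868.
δ = arcsin(-0.370868) = -21.77°.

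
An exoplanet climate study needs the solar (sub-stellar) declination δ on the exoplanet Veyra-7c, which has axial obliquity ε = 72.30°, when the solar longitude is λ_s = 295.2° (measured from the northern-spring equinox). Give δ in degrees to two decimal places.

sin δ = sin ε · sin λ_s = sin 72.30° × sin 295.2° = -0.861994.
δ = arcsin(-0.861994) = -59.54°.

δ = -59.54°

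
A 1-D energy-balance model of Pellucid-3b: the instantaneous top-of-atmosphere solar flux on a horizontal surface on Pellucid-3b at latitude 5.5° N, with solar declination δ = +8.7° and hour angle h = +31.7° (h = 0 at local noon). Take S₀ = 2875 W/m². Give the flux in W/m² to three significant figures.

cos θ_z = sin φ sin δ + cos φ cos δ cos h = 0.014498 + 0.837150 = 0.851648.
Flux = S₀ · cos θ_z = 2875 × 0.851648 = 2448 W/m².

2.45e+03 W/m²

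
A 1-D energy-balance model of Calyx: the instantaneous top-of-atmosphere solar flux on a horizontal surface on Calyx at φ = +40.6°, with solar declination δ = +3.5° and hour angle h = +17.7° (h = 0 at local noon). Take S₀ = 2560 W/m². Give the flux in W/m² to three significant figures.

1.95e+03 W/m²

cos θ_z = sin φ sin δ + cos φ cos δ cos h = 0.039729 + 0.721979 = 0.761708.
Flux = S₀ · cos θ_z = 2560 × 0.761708 = 1950 W/m².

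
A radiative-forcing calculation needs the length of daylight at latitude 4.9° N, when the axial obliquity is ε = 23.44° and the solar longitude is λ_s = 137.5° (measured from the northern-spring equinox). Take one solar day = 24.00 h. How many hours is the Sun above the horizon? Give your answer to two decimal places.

Solar declination: sin δ = sin ε · sin λ_s = sin 23.44° × sin 137.5° = 0.26874, so δ = +15.589°.
cos H₀ = −tan φ · tan δ = −tan(+4.9°) × tan(+15.589°) = -0.0239, so H₀ = 1.5947 rad = 91.37°.
Daylight = 2H₀/(2π) × 24.00 h = (1.5947/π) × 24.00 = 12.18 h.

12.18 h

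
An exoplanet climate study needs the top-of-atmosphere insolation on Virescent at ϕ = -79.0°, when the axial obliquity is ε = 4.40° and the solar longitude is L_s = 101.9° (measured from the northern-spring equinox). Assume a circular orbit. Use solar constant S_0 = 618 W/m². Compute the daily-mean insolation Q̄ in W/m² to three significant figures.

Solar declination: sin δ = sin ε · sin L_s = sin 4.40° × sin 101.9° = 0.07507, so δ = +4.305°.
cos h₀ = −tan(-79.0°) tan(+4.305°) = 0.3873, h₀ = 1.1731 rad.
Bracket: h₀ sin ϕ sin δ + cos ϕ cos δ sin h₀ = 1.1731×-0.98163×0.07507 + 0.19081×0.99718×0.92196 = -0.086447 + 0.175423 = 0.088976.
Q̄ = (S_0/π) × [bracket] = (618/π) × 0.088976 = 17.50 W/m².

Q̄ ≈ 17.5 W/m²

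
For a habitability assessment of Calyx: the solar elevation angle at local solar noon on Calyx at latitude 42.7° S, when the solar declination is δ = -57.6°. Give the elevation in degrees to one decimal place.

75.1°

At local noon the hour angle is zero, so the zenith angle equals |ϕ − δ| = |-42.7° − (-57.600°)| = 14.900°.
Elevation = 90° − 14.900° = 75.1°.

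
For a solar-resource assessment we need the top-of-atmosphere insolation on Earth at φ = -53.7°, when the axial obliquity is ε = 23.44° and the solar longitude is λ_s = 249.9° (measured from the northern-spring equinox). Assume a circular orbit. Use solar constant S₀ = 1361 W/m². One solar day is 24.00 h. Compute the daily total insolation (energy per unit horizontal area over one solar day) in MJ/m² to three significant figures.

41.4 MJ/m²

Solar declination: sin δ = sin ε · sin λ_s = sin 23.44° × sin 249.9° = -0.37356, so δ = -21.935°.
cos H₀ = −tan(-53.7°) tan(-21.935°) = -0.5482, H₀ = 2.1510 rad.
Bracket: H₀ sin φ sin δ + cos φ cos δ sin H₀ = 2.1510×-0.80593×-0.37356 + 0.59201×0.92761×0.83633 = 0.647587 + 0.459274 = 1.106861.
Q̄ = (S₀/π) × [bracket] = (1361/π) × 1.106861 = 479.51 W/m².
Daily total = Q̄ × 24.00 h × 3600 s/h = 479.51 × 24.00 × 3600 / 10⁶ = 41.43 MJ/m².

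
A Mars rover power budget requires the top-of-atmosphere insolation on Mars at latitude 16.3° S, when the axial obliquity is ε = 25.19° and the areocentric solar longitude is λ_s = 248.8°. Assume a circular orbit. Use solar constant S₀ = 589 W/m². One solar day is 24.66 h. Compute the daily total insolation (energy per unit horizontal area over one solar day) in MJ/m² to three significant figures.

sin δ = sin 25.19° × sin 248.8° = -0.39682, so δ = -23.379°.
cos H₀ = −tan(-16.3°) tan(-23.379°) = -0.1264, H₀ = 1.6976 rad.
Bracket: H₀ sin φ sin δ + cos φ cos δ sin H₀ = 1.6976×-0.28067×-0.39682 + 0.95981×0.91790×0.99198 = 0.189071 + 0.873944 = 1.063015.
Q̄ = (S₀/π) × [bracket] = (589/π) × 1.063015 = 199.30 W/m².
Daily total = Q̄ × 24.66 h × 3600 s/h = 199.30 × 24.66 × 3600 / 10⁶ = 17.69 MJ/m².

17.7 MJ/m²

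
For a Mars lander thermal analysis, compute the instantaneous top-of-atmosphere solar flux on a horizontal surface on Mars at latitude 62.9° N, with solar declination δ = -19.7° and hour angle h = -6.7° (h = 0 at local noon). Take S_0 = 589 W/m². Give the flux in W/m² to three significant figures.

74.1 W/m²

cos θ_z = sin ϕ sin δ + cos ϕ cos δ cos h = -0.300087 + 0.425953 = 0.125866.
Flux = S_0 · cos θ_z = 589 × 0.125866 = 74.14 W/m².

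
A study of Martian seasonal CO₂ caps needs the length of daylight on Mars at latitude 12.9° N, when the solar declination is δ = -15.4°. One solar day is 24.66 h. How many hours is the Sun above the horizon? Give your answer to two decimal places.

11.83 h

cos H₀ = −tan φ · tan δ = −tan(+12.9°) × tan(-15.400°) = 0.0631, so H₀ = 1.5077 rad = 86.38°.
Daylight = 2H₀/(2π) × 24.66 h = (1.5077/π) × 24.66 = 11.83 h.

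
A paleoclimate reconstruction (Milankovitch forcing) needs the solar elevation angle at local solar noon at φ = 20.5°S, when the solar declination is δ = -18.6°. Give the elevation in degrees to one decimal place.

At local noon the hour angle is zero, so the zenith angle equals |φ − δ| = |-20.5° − (-18.600°)| = 1.900°.
Elevation = 90° − 1.900° = 88.1°.

88.1°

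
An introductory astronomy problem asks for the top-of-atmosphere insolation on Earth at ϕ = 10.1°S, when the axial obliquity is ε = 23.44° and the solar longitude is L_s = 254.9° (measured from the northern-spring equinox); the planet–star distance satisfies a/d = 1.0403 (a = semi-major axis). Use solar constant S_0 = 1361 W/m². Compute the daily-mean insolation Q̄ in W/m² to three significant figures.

Solar declination: sin δ = sin ε · sin L_s = sin 23.44° × sin 254.9° = -0.38405, so δ = -22.585°.
cos h₀ = −tan(-10.1°) tan(-22.585°) = -0.0741, h₀ = 1.6450 rad.
Bracket: h₀ sin ϕ sin δ + cos ϕ cos δ sin h₀ = 1.6450×-0.17537×-0.38405 + 0.98450×0.92331×0.99725 = 0.110792 + 0.906499 = 1.017291.
Inverse-square distance factor (a/d)² = 1.0403² = 1.082224.
Q̄ = (S_0/π) × 1.082224 × [bracket] = (1361/π) × 1.082224 × 1.017291 = 476.9 W/m².

Q̄ ≈ 477 W/m²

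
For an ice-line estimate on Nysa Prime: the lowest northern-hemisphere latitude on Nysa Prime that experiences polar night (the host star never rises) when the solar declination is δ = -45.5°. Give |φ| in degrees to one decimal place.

Polar night requires cos H₀ = −tan φ tan δ ≥ 1, i.e. tan φ tan δ ≤ −1.
The boundary is |tan φ| · |tan δ| = 1, so |φ| = 90° − |δ| = 90° − 45.5° = 44.5° in the northern hemisphere.

|φ| = 44.5°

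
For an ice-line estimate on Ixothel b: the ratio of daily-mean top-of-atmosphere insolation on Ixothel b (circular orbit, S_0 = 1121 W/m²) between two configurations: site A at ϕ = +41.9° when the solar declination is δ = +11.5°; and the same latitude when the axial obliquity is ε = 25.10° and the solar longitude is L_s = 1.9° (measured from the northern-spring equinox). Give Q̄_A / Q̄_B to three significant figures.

— Configuration A (ϕ=+41.9°):
cos h₀ = −tan(+41.9°) tan(+11.500°) = -0.1825, h₀ = 1.7544 rad.
Bracket: h₀ sin ϕ sin δ + cos ϕ cos δ sin h₀ = 1.7544×0.66783×0.19937 + 0.74431×0.97992×0.98320 = 0.233590 + 0.717111 = 0.950701.
Q̄ = (S_0/π) × [bracket] = (1121/π) × 0.950701 = 339.23 W/m².
— Configuration B (ϕ=+41.9°):
Solar declination: sin δ = sin ε · sin L_s = sin 25.10° × sin 1.9° = 0.01406, so δ = +0.806°.
cos h₀ = −tan(+41.9°) tan(+0.806°) = -0.0126, h₀ = 1.5834 rad.
Bracket: h₀ sin ϕ sin δ + cos ϕ cos δ sin h₀ = 1.5834×0.66783×0.01406 + 0.74431×0.99990×0.99992 = 0.014868 + 0.744176 = 0.759044.
Q̄ = (S_0/π) × [bracket] = (1121/π) × 0.759044 = 270.85 W/m².
Ratio Q̄_A / Q̄_B = 339.23 / 270.85 = 1.252.

Q̄_A / Q̄_B ≈ 1.25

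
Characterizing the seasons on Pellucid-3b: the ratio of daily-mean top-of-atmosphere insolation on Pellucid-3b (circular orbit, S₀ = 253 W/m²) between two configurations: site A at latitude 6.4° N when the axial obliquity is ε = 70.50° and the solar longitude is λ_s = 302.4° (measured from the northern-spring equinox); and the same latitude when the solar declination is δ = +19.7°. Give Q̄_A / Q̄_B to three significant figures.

— Configuration A (φ=+6.4°):
Solar declination: sin δ = sin ε · sin λ_s = sin 70.50° × sin 302.4° = -0.79590, so δ = -52.740°.
cos H₀ = −tan(+6.4°) tan(-52.740°) = 0.1475, H₀ = 1.4228 rad.
Bracket: H₀ sin φ sin δ + cos φ cos δ sin H₀ = 1.4228×0.11147×-0.79590 + 0.99377×0.60543×0.98907 = -0.126229 + 0.595082 = 0.468853.
Q̄ = (S₀/π) × [bracket] = (253/π) × 0.468853 = 37.758 W/m².
— Configuration B (φ=+6.4°):
cos H₀ = −tan(+6.4°) tan(+19.700°) = -0.0402, H₀ = 1.6110 rad.
Bracket: H₀ sin φ sin δ + cos φ cos δ sin H₀ = 1.6110×0.11147×0.33710 + 0.99377×0.94147×0.99919 = 0.060536 + 0.934847 = 0.995383.
Q̄ = (S₀/π) × [bracket] = (253/π) × 0.995383 = 80.161 W/m².
Ratio Q̄_A / Q̄_B = 37.758 / 80.161 = 0.4710.

Q̄_A / Q̄_B ≈ 0.471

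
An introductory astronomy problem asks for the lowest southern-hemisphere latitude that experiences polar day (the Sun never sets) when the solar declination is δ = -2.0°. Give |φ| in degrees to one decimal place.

|φ| = 88.0°

Polar day requires cos H₀ = −tan φ tan δ ≤ −1, i.e. tan φ tan δ ≥ 1.
The boundary is |tan φ| · |tan δ| = 1, so |φ| = 90° − |δ| = 90° − 2.0° = 88.0° in the southern hemisphere.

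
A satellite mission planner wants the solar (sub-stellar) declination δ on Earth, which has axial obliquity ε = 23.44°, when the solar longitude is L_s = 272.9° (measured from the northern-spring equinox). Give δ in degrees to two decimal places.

sin δ = sin ε · sin L_s = sin 23.44° × sin 272.9° = -0.397279.
δ = arcsin(-0.397279) = -23.41°.

δ = -23.41°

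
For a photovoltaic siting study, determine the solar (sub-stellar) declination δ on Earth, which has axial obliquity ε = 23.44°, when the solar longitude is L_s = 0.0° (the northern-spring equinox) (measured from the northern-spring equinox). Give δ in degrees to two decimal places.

δ = +0.00°

sin δ = sin ε · sin L_s = sin 23.44° × sin 0.0° = 0.000000.
δ = arcsin(0.000000) = +0.00°.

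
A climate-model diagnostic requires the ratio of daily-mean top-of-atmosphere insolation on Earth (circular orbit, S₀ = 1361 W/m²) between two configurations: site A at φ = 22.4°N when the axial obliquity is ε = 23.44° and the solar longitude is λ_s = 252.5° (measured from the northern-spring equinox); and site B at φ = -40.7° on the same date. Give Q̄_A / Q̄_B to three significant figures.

— Configuration A (φ=+22.4°):
Solar declination: sin δ = sin ε · sin λ_s = sin 23.44° × sin 252.5° = -0.37938, so δ = -22.295°.
cos H₀ = −tan(+22.4°) tan(-22.295°) = 0.1690, H₀ = 1.4010 rad.
Bracket: H₀ sin φ sin δ + cos φ cos δ sin H₀ = 1.4010×0.38107×-0.37938 + 0.92455×0.92524×0.98562 = -0.202543 + 0.843130 = 0.640587.
Q̄ = (S₀/π) × [bracket] = (1361/π) × 0.640587 = 277.51 W/m².
— Configuration B (φ=-40.7°):
cos H₀ = −tan(-40.7°) tan(-22.295°) = -0.3527, H₀ = 1.9312 rad.
Bracket: H₀ sin φ sin δ + cos φ cos δ sin H₀ = 1.9312×-0.65210×-0.37938 + 0.75813×0.92524×0.93574 = 0.477767 + 0.656377 = 1.134144.
Q̄ = (S₀/π) × [bracket] = (1361/π) × 1.134144 = 491.33 W/m².
Ratio Q̄_A / Q̄_B = 277.51 / 491.33 = 0.5648.

Q̄_A / Q̄_B ≈ 0.565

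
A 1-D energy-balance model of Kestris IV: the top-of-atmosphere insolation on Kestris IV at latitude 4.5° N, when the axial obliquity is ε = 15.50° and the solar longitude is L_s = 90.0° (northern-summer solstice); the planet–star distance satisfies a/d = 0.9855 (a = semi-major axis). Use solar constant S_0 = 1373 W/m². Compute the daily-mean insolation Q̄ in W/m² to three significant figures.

Solar declination: sin δ = sin ε · sin L_s = sin 15.50° × sin 90.0° = 0.26724, so δ = +15.500°.
cos h₀ = −tan(+4.5°) tan(+15.500°) = -0.0218, h₀ = 1.5926 rad.
Bracket: h₀ sin ϕ sin δ + cos ϕ cos δ sin h₀ = 1.5926×0.07846×0.26724 + 0.99692×0.96363×0.99976 = 0.033393 + 0.960431 = 0.993824.
Inverse-square distance factor (a/d)² = 0.9855² = 0.971210.
Q̄ = (S_0/π) × 0.971210 × [bracket] = (1373/π) × 0.971210 × 0.993824 = 421.8 W/m².

Q̄ ≈ 422 W/m²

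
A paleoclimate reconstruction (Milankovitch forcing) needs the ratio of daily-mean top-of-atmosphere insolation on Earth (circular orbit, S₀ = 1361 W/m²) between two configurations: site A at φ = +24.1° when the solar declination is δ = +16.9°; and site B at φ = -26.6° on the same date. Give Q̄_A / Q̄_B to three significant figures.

— Configuration A (φ=+24.1°):
cos H₀ = −tan(+24.1°) tan(+16.900°) = -0.1359, H₀ = 1.7071 rad.
Bracket: H₀ sin φ sin δ + cos φ cos δ sin H₀ = 1.7071×0.40833×0.29070 + 0.91283×0.95681×0.99072 = 0.202635 + 0.865300 = 1.067935.
Q̄ = (S₀/π) × [bracket] = (1361/π) × 1.067935 = 462.65 W/m².
— Configuration B (φ=-26.6°):
cos H₀ = −tan(-26.6°) tan(+16.900°) = 0.1521, H₀ = 1.4181 rad.
Bracket: H₀ sin φ sin δ + cos φ cos δ sin H₀ = 1.4181×-0.44776×0.29070 + 0.89415×0.95681×0.98836 = -0.184585 + 0.845573 = 0.660988.
Q̄ = (S₀/π) × [bracket] = (1361/π) × 0.660988 = 286.35 W/m².
Ratio Q̄_A / Q̄_B = 462.65 / 286.35 = 1.616.

Q̄_A / Q̄_B ≈ 1.62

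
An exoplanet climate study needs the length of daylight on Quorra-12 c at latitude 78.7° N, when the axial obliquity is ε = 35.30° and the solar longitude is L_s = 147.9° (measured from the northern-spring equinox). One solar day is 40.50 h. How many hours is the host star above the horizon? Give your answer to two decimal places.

Solar declination: sin δ = sin ε · sin L_s = sin 35.30° × sin 147.9° = 0.30707, so δ = +17.883°.
Sunrise equation: cos h₀ = −tan ϕ · tan δ = -1.6148 ≤ −1, so the host star never sets (polar day) and h₀ = π.
Daylight = 2h₀/(2π) × 40.50 h = (3.1416/π) × 40.50 = 40.50 h.

40.50 h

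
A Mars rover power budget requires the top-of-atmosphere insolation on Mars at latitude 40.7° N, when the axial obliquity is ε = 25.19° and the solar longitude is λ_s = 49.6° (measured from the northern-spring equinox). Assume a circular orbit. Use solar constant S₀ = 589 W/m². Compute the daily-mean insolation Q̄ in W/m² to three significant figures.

Solar declination: sin δ = sin ε · sin λ_s = sin 25.19° × sin 49.6° = 0.32413, so δ = +18.913°.
cos H₀ = −tan(+40.7°) tan(+18.913°) = -0.2947, H₀ = 1.8699 rad.
Bracket: H₀ sin φ sin δ + cos φ cos δ sin H₀ = 1.8699×0.65210×0.32413 + 0.75813×0.94601×0.95559 = 0.395232 + 0.685348 = 1.080580.
Q̄ = (S₀/π) × [bracket] = (589/π) × 1.080580 = 202.6 W/m².

Q̄ ≈ 203 W/m²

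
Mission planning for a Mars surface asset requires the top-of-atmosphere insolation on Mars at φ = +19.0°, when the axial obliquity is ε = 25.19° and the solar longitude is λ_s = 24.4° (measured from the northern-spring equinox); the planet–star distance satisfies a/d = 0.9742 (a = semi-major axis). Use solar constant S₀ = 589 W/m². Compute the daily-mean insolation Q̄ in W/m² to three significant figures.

Q̄ ≈ 182 W/m²

Solar declination: sin δ = sin ε · sin λ_s = sin 25.19° × sin 24.4° = 0.17583, so δ = +10.127°.
cos H₀ = −tan(+19.0°) tan(+10.127°) = -0.0615, H₀ = 1.6323 rad.
Bracket: H₀ sin φ sin δ + cos φ cos δ sin H₀ = 1.6323×0.32557×0.17583 + 0.94552×0.98442×0.99811 = 0.093441 + 0.929030 = 1.022471.
Inverse-square distance factor (a/d)² = 0.9742² = 0.949066.
Q̄ = (S₀/π) × 0.949066 × [bracket] = (589/π) × 0.949066 × 1.022471 = 181.9 W/m².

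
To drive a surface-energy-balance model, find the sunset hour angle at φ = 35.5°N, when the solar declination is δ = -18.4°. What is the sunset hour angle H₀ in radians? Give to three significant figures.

cos H₀ = −tan φ · tan δ = −tan(+35.5°) × tan(-18.400°) = 0.2373, so H₀ = 1.3312 rad = 76.27°.

H₀ = 1.33 rad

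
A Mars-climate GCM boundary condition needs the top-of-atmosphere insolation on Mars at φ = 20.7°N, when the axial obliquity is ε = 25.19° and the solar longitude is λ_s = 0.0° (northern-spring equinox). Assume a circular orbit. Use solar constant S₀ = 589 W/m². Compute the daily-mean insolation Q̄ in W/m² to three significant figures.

Solar declination: sin δ = sin ε · sin λ_s = sin 25.19° × sin 0.0° = 0.00000, so δ = +0.000°.
cos H₀ = −tan(+20.7°) tan(+0.000°) = -0.0000, H₀ = 1.5708 rad.
Bracket: H₀ sin φ sin δ + cos φ cos δ sin H₀ = 1.5708×0.35347×0.00000 + 0.93544×1.00000×1.00000 = 0.000000 + 0.935440 = 0.935440.
Q̄ = (S₀/π) × [bracket] = (589/π) × 0.935440 = 175.4 W/m².

Q̄ ≈ 175 W/m²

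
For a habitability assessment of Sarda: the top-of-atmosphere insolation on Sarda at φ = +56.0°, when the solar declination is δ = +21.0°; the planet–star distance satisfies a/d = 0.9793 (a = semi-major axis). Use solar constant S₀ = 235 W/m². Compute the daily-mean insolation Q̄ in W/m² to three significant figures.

Q̄ ≈ 77.2 W/m²

cos H₀ = −tan(+56.0°) tan(+21.000°) = -0.5691, H₀ = 2.1762 rad.
Bracket: H₀ sin φ sin δ + cos φ cos δ sin H₀ = 2.1762×0.82904×0.35837 + 0.55919×0.93358×0.82227 = 0.646556 + 0.429265 = 1.075821.
Inverse-square distance factor (a/d)² = 0.9793² = 0.959028.
Q̄ = (S₀/π) × 0.959028 × [bracket] = (235/π) × 0.959028 × 1.075821 = 77.18 W/m².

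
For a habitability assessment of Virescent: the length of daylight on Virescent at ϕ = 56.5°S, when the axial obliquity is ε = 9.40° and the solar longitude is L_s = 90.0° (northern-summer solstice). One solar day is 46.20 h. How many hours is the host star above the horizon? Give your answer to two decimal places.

19.38 h

Solar declination: sin δ = sin ε · sin L_s = sin 9.40° × sin 90.0° = 0.16333, so δ = +9.400°.
cos h₀ = −tan ϕ · tan δ = −tan(-56.5°) × tan(+9.400°) = 0.2501, so h₀ = 1.3180 rad = 75.52°.
Daylight = 2h₀/(2π) × 46.20 h = (1.3180/π) × 46.20 = 19.38 h.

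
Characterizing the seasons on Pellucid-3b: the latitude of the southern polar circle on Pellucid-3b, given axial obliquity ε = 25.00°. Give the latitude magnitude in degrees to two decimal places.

The polar circle is the lowest latitude that experiences at least one full rotation of continuous darkness at the northern-summer solstice; it lies at |ϕ| = 90° − ε = 90° − 25.00° = 65.00°.

65.00°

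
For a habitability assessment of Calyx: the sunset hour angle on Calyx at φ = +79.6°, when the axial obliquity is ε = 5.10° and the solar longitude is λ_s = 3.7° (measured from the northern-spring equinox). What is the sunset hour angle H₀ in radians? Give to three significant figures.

H₀ = 1.60 rad

Solar declination: sin δ = sin ε · sin λ_s = sin 5.10° × sin 3.7° = 0.00574, so δ = +0.329°.
cos H₀ = −tan φ · tan δ = −tan(+79.6°) × tan(+0.329°) = -0.0313, so H₀ = 1.6021 rad = 91.79°.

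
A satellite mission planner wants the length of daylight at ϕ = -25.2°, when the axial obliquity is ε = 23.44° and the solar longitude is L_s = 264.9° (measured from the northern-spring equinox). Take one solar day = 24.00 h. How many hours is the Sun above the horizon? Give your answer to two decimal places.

13.56 h

Solar declination: sin δ = sin ε · sin L_s = sin 23.44° × sin 264.9° = -0.39621, so δ = -23.342°.
cos h₀ = −tan ϕ · tan δ = −tan(-25.2°) × tan(-23.342°) = -0.2031, so h₀ = 1.7753 rad = 101.72°.
Daylight = 2h₀/(2π) × 24.00 h = (1.7753/π) × 24.00 = 13.56 h.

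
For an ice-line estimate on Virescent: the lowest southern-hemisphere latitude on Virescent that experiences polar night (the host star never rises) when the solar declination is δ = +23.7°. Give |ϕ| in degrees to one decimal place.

Polar night requires cos h₀ = −tan ϕ tan δ ≥ 1, i.e. tan ϕ tan δ ≤ −1.
The boundary is |tan ϕ| · |tan δ| = 1, so |ϕ| = 90° − |δ| = 90° − 23.7° = 66.3° in the southern hemisphere.

|ϕ| = 66.3°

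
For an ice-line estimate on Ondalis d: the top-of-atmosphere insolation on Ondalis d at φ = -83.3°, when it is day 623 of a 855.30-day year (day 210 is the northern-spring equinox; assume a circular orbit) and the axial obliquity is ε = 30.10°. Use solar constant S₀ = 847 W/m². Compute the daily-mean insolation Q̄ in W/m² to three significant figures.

Solar longitude: λ_s = 360° × (623 − 210)/855.30 = 173.834°.
sin δ = sin 30.10° × sin 173.834° = 0.05387, so δ = +3.088°.
cos H₀ = −tan(-83.3°) tan(+3.088°) = 0.4592, H₀ = 1.0937 rad.
Bracket: H₀ sin φ sin δ + cos φ cos δ sin H₀ = 1.0937×-0.99317×0.05387 + 0.11667×0.99855×0.88832 = -0.058515 + 0.103490 = 0.044975.
Q̄ = (S₀/π) × [bracket] = (847/π) × 0.044975 = 12.13 W/m².

Q̄ ≈ 12.1 W/m²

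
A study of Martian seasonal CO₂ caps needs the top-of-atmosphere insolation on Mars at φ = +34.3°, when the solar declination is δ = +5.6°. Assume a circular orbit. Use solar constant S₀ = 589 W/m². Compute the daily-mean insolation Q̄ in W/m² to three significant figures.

cos H₀ = −tan(+34.3°) tan(+5.600°) = -0.0669, H₀ = 1.6377 rad.
Bracket: H₀ sin φ sin δ + cos φ cos δ sin H₀ = 1.6377×0.56353×0.09758 + 0.82610×0.99523×0.99776 = 0.090056 + 0.820318 = 0.910374.
Q̄ = (S₀/π) × [bracket] = (589/π) × 0.910374 = 170.7 W/m².

Q̄ ≈ 171 W/m²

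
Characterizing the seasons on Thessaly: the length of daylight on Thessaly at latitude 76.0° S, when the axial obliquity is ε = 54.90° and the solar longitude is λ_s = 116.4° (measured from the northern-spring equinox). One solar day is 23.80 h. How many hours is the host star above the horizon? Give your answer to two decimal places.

0.00 h

Solar declination: sin δ = sin ε · sin λ_s = sin 54.90° × sin 116.4° = 0.73283, so δ = +47.124°.
cos H₀ = −tan φ · tan δ = 4.3197 ≥ 1, so the host star never rises (polar night) and H₀ = 0.
Daylight = 2H₀/(2π) × 23.80 h = (0.0000/π) × 23.80 = 0.00 h.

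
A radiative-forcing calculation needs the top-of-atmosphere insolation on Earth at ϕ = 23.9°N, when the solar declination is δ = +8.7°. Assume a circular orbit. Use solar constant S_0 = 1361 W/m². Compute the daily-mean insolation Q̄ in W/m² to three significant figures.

Q̄ ≈ 434 W/m²

cos h₀ = −tan(+23.9°) tan(+8.700°) = -0.0678, h₀ = 1.6387 rad.
Bracket: h₀ sin ϕ sin δ + cos ϕ cos δ sin h₀ = 1.6387×0.40514×0.15126 + 0.91425×0.98849×0.99770 = 0.100422 + 0.901648 = 1.002070.
Q̄ = (S_0/π) × [bracket] = (1361/π) × 1.002070 = 434.1 W/m².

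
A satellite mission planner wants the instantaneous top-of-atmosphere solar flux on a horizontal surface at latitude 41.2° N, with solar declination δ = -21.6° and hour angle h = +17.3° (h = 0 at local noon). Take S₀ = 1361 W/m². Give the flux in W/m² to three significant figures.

579 W/m²

cos θ_z = sin φ sin δ + cos φ cos δ cos h = -0.242480 + 0.667929 = 0.425449.
Flux = S₀ · cos θ_z = 1361 × 0.425449 = 579.0 W/m².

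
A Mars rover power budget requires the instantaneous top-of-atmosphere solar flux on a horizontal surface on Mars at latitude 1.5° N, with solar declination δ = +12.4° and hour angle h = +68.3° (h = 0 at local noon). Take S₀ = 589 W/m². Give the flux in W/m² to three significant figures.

cos θ_z = sin φ sin δ + cos φ cos δ cos h = 0.005621 + 0.360998 = 0.366619.
Flux = S₀ · cos θ_z = 589 × 0.366619 = 215.9 W/m².

216 W/m²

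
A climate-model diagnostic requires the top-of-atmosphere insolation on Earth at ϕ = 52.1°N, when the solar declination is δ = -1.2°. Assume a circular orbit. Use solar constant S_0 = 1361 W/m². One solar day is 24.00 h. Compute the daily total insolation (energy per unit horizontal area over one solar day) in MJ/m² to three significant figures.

22.0 MJ/m²

cos h₀ = −tan(+52.1°) tan(-1.200°) = 0.0269, h₀ = 1.5439 rad.
Bracket: h₀ sin ϕ sin δ + cos ϕ cos δ sin h₀ = 1.5439×0.78908×-0.02094 + 0.61429×0.99978×0.99964 = -0.025510 + 0.613934 = 0.588424.
Q̄ = (S_0/π) × [bracket] = (1361/π) × 0.588424 = 254.92 W/m².
Daily total = Q̄ × 24.00 h × 3600 s/h = 254.92 × 24.00 × 3600 / 10⁶ = 22.03 MJ/m².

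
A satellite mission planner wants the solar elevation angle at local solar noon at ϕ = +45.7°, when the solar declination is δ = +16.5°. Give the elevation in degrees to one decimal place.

60.8°

At local noon the hour angle is zero, so the zenith angle equals |ϕ − δ| = |+45.7° − (+16.500°)| = 29.200°.
Elevation = 90° − 29.200° = 60.8°.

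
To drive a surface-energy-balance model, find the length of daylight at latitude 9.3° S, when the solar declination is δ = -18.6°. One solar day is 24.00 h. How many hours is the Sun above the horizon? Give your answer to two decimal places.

12.42 h

cos h₀ = −tan ϕ · tan δ = −tan(-9.3°) × tan(-18.600°) = -0.0551, so h₀ = 1.6259 rad = 93.16°.
Daylight = 2h₀/(2π) × 24.00 h = (1.6259/π) × 24.00 = 12.42 h.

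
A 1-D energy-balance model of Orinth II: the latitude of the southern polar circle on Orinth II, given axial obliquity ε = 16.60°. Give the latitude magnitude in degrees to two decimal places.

73.40°

The polar circle is the lowest latitude that experiences at least one full rotation of continuous darkness at the northern-summer solstice; it lies at |ϕ| = 90° − ε = 90° − 16.60° = 73.40°.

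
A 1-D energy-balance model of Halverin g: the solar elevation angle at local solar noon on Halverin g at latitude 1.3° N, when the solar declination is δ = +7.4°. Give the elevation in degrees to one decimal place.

83.9°

At local noon the hour angle is zero, so the zenith angle equals |ϕ − δ| = |+1.3° − (+7.400°)| = 6.100°.
Elevation = 90° − 6.100° = 83.9°.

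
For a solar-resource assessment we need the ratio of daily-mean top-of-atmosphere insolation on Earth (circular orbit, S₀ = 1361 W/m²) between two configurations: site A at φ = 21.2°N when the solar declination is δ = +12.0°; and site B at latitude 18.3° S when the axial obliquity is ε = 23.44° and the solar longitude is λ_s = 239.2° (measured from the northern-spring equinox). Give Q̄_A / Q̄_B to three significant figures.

Q̄_A / Q̄_B ≈ 0.968

— Configuration A (φ=+21.2°):
cos H₀ = −tan(+21.2°) tan(+12.000°) = -0.0824, H₀ = 1.6533 rad.
Bracket: H₀ sin φ sin δ + cos φ cos δ sin H₀ = 1.6533×0.36162×0.20791 + 0.93232×0.97815×0.99660 = 0.124302 + 0.908848 = 1.033150.
Q̄ = (S₀/π) × [bracket] = (1361/π) × 1.033150 = 447.58 W/m².
— Configuration B (φ=-18.3°):
Solar declination: sin δ = sin ε · sin λ_s = sin 23.44° × sin 239.2° = -0.34168, so δ = -19.980°.
cos H₀ = −tan(-18.3°) tan(-19.980°) = -0.1202, H₀ = 1.6913 rad.
Bracket: H₀ sin φ sin δ + cos φ cos δ sin H₀ = 1.6913×-0.31399×-0.34168 + 0.94943×0.93981×0.99275 = 0.181450 + 0.885815 = 1.067265.
Q̄ = (S₀/π) × [bracket] = (1361/π) × 1.067265 = 462.36 W/m².
Ratio Q̄_A / Q̄_B = 447.58 / 462.36 = 0.9680.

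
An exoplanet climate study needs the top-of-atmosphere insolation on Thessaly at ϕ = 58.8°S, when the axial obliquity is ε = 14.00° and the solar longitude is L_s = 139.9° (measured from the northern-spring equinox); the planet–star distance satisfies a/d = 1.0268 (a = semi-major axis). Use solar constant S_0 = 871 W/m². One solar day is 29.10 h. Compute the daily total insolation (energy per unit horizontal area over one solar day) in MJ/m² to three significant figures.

Solar declination: sin δ = sin ε · sin L_s = sin 14.00° × sin 139.9° = 0.15583, so δ = +8.965°.
cos h₀ = −tan(-58.8°) tan(+8.965°) = 0.2605, h₀ = 1.3073 rad.
Bracket: h₀ sin ϕ sin δ + cos ϕ cos δ sin h₀ = 1.3073×-0.85536×0.15583 + 0.51803×0.98778×0.96548 = -0.174251 + 0.494036 = 0.319785.
Inverse-square distance factor (a/d)² = 1.0268² = 1.054318.
Q̄ = (S_0/π) × 1.054318 × [bracket] = (871/π) × 1.054318 × 0.319785 = 93.476 W/m².
Daily total = Q̄ × 29.10 h × 3600 s/h = 93.476 × 29.10 × 3600 / 10⁶ = 9.793 MJ/m².

9.79 MJ/m²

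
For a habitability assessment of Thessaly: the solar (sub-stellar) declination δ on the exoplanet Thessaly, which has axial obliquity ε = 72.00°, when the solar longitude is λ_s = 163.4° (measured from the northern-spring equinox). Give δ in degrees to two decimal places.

δ = +15.77°

sin δ = sin ε · sin λ_s = sin 72.00° × sin 163.4° = 0.271706.
δ = arcsin(0.271706) = +15.77°.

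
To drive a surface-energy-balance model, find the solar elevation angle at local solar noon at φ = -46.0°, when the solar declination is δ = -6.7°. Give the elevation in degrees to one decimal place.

At local noon the hour angle is zero, so the zenith angle equals |φ − δ| = |-46.0° − (-6.700°)| = 39.300°.
Elevation = 90° − 39.300° = 50.7°.

50.7°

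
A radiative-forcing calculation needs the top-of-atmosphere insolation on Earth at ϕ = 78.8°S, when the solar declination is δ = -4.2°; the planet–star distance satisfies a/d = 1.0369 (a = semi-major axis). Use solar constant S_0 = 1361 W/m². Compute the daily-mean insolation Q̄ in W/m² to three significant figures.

cos h₀ = −tan(-78.8°) tan(-4.200°) = -0.3709, h₀ = 1.9507 rad.
Bracket: h₀ sin ϕ sin δ + cos ϕ cos δ sin h₀ = 1.9507×-0.98096×-0.07324 + 0.19423×0.99731×0.92868 = 0.140149 + 0.179892 = 0.320041.
Inverse-square distance factor (a/d)² = 1.0369² = 1.075162.
Q̄ = (S_0/π) × 1.075162 × [bracket] = (1361/π) × 1.075162 × 0.320041 = 149.1 W/m².

Q̄ ≈ 149 W/m²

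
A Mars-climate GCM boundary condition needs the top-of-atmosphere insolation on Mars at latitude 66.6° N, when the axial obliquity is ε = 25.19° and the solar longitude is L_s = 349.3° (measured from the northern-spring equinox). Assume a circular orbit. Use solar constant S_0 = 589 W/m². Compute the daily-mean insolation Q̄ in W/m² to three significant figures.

Q̄ ≈ 54.1 W/m²

Solar declination: sin δ = sin ε · sin L_s = sin 25.19° × sin 349.3° = -0.07902, so δ = -4.532°.
cos h₀ = −tan(+66.6°) tan(-4.532°) = 0.1832, h₀ = 1.3866 rad.
Bracket: h₀ sin ϕ sin δ + cos ϕ cos δ sin h₀ = 1.3866×0.91775×-0.07902 + 0.39715×0.99687×0.98308 = -0.100557 + 0.389208 = 0.288651.
Q̄ = (S_0/π) × [bracket] = (589/π) × 0.288651 = 54.12 W/m².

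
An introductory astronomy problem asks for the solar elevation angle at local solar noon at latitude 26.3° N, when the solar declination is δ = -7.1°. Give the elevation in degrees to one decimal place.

At local noon the hour angle is zero, so the zenith angle equals |ϕ − δ| = |+26.3° − (-7.100°)| = 33.400°.
Elevation = 90° − 33.400° = 56.6°.

56.6°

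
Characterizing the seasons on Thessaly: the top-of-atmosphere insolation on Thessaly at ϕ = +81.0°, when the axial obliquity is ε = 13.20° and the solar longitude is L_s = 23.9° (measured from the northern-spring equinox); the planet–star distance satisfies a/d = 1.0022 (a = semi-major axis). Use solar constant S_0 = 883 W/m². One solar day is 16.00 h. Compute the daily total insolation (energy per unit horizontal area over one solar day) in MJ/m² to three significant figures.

Solar declination: sin δ = sin ε · sin L_s = sin 13.20° × sin 23.9° = 0.09251, so δ = +5.308°.
cos h₀ = −tan(+81.0°) tan(+5.308°) = -0.5866, h₀ = 2.1977 rad.
Bracket: h₀ sin ϕ sin δ + cos ϕ cos δ sin h₀ = 2.1977×0.98769×0.09251 + 0.15643×0.99571×0.80986 = 0.200806 + 0.126143 = 0.326949.
Inverse-square distance factor (a/d)² = 1.0022² = 1.004405.
Q̄ = (S_0/π) × 1.004405 × [bracket] = (883/π) × 1.004405 × 0.326949 = 92.300 W/m².
Daily total = Q̄ × 16.00 h × 3600 s/h = 92.300 × 16.00 × 3600 / 10⁶ = 5.316 MJ/m².

5.32 MJ/m²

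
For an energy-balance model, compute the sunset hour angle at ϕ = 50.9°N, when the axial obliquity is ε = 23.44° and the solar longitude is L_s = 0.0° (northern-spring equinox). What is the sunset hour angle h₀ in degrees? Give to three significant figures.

Solar declination: sin δ = sin ε · sin L_s = sin 23.44° × sin 0.0° = 0.00000, so δ = +0.000°.
cos h₀ = −tan ϕ · tan δ = −tan(+50.9°) × tan(+0.000°) = -0.0000, so h₀ = 1.5708 rad = 90.00°.

h₀ = 90.0°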